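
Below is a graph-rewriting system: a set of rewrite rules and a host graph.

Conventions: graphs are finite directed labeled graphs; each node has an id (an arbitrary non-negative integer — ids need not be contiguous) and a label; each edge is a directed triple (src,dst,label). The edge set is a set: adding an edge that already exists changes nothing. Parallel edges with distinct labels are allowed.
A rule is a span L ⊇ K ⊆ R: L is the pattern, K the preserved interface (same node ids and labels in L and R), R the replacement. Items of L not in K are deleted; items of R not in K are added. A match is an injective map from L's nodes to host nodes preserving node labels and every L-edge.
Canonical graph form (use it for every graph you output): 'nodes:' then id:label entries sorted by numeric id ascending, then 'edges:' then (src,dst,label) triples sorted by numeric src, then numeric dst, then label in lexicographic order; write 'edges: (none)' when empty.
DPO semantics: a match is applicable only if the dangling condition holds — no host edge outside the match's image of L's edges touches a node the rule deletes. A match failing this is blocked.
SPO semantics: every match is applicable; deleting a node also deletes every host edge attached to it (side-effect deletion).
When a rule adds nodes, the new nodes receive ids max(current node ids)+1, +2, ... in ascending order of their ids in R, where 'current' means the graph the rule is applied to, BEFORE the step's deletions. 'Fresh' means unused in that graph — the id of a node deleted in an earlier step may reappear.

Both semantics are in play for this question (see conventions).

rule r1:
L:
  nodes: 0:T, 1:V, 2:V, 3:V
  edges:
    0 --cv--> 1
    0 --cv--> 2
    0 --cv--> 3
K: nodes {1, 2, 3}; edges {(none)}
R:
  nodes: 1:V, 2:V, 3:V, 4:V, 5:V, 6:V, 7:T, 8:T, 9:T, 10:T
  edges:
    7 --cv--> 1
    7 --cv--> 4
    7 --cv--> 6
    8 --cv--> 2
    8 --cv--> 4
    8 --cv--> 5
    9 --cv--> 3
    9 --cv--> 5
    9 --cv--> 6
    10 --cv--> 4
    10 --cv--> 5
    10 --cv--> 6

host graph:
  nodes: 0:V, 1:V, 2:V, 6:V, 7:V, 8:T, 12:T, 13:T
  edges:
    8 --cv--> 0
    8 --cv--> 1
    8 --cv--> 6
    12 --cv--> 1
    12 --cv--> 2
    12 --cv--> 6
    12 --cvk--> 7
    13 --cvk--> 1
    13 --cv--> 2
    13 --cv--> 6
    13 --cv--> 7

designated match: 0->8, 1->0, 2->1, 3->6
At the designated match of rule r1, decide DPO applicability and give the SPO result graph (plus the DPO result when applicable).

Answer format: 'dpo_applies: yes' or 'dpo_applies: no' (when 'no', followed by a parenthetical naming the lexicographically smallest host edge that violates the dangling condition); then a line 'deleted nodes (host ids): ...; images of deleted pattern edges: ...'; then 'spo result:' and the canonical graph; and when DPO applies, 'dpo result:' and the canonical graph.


dpo_applies: yes
deleted nodes (host ids): 8; images of deleted pattern edges: (8,0,cv); (8,1,cv); (8,6,cv)
spo result:
nodes: 0:V, 1:V, 2:V, 6:V, 7:V, 12:T, 13:T, 14:V, 15:V, 16:V, 17:T, 18:T, 19:T, 20:T
edges: (12,1,cv); (12,2,cv); (12,6,cv); (12,7,cvk); (13,1,cvk); (13,2,cv); (13,6,cv); (13,7,cv); (17,0,cv); (17,14,cv); (17,16,cv); (18,1,cv); (18,14,cv); (18,15,cv); (19,6,cv); (19,15,cv); (19,16,cv); (20,14,cv); (20,15,cv); (20,16,cv)
dpo result:
nodes: 0:V, 1:V, 2:V, 6:V, 7:V, 12:T, 13:T, 14:V, 15:V, 16:V, 17:T, 18:T, 19:T, 20:T
edges: (12,1,cv); (12,2,cv); (12,6,cv); (12,7,cvk); (13,1,cvk); (13,2,cv); (13,6,cv); (13,7,cv); (17,0,cv); (17,14,cv); (17,16,cv); (18,1,cv); (18,14,cv); (18,15,cv); (19,6,cv); (19,15,cv); (19,16,cv); (20,14,cv); (20,15,cv); (20,16,cv)


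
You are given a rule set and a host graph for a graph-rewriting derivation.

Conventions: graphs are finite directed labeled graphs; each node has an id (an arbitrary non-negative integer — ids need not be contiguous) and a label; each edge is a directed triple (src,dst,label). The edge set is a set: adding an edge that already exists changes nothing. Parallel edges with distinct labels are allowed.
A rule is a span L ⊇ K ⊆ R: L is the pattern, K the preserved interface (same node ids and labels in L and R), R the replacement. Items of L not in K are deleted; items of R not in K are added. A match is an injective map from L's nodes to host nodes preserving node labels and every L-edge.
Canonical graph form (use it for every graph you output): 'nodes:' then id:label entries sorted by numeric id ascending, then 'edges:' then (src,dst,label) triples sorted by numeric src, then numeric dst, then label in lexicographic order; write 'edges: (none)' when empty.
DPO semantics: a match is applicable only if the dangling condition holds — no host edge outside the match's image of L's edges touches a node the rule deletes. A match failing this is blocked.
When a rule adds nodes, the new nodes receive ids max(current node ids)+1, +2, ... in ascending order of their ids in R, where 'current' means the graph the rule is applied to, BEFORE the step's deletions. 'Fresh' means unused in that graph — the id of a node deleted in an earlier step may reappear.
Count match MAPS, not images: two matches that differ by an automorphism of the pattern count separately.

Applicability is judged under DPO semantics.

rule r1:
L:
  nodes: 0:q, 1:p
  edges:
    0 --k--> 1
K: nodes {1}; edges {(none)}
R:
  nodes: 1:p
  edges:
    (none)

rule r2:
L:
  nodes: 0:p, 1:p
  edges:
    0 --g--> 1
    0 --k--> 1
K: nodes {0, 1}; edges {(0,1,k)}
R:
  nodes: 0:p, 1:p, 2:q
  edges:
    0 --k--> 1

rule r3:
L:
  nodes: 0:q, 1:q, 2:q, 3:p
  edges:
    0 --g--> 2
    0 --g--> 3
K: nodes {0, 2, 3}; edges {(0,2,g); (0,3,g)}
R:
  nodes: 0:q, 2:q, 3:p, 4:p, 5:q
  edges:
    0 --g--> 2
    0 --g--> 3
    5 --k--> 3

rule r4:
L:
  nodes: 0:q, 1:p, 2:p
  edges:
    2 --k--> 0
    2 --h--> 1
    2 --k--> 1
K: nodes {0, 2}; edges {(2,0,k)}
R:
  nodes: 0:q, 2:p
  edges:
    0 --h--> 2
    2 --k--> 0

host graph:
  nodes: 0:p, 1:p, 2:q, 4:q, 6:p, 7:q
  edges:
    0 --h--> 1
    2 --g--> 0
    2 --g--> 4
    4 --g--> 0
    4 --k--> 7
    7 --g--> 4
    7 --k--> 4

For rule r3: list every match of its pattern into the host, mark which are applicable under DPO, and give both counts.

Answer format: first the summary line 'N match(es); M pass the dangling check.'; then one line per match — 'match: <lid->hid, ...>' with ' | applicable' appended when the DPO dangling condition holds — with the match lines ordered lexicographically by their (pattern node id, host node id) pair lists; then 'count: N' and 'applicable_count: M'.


1 match(es); 0 pass the dangling check.
match: 0->2, 1->7, 2->4, 3->0
count: 1
applicable_count: 0


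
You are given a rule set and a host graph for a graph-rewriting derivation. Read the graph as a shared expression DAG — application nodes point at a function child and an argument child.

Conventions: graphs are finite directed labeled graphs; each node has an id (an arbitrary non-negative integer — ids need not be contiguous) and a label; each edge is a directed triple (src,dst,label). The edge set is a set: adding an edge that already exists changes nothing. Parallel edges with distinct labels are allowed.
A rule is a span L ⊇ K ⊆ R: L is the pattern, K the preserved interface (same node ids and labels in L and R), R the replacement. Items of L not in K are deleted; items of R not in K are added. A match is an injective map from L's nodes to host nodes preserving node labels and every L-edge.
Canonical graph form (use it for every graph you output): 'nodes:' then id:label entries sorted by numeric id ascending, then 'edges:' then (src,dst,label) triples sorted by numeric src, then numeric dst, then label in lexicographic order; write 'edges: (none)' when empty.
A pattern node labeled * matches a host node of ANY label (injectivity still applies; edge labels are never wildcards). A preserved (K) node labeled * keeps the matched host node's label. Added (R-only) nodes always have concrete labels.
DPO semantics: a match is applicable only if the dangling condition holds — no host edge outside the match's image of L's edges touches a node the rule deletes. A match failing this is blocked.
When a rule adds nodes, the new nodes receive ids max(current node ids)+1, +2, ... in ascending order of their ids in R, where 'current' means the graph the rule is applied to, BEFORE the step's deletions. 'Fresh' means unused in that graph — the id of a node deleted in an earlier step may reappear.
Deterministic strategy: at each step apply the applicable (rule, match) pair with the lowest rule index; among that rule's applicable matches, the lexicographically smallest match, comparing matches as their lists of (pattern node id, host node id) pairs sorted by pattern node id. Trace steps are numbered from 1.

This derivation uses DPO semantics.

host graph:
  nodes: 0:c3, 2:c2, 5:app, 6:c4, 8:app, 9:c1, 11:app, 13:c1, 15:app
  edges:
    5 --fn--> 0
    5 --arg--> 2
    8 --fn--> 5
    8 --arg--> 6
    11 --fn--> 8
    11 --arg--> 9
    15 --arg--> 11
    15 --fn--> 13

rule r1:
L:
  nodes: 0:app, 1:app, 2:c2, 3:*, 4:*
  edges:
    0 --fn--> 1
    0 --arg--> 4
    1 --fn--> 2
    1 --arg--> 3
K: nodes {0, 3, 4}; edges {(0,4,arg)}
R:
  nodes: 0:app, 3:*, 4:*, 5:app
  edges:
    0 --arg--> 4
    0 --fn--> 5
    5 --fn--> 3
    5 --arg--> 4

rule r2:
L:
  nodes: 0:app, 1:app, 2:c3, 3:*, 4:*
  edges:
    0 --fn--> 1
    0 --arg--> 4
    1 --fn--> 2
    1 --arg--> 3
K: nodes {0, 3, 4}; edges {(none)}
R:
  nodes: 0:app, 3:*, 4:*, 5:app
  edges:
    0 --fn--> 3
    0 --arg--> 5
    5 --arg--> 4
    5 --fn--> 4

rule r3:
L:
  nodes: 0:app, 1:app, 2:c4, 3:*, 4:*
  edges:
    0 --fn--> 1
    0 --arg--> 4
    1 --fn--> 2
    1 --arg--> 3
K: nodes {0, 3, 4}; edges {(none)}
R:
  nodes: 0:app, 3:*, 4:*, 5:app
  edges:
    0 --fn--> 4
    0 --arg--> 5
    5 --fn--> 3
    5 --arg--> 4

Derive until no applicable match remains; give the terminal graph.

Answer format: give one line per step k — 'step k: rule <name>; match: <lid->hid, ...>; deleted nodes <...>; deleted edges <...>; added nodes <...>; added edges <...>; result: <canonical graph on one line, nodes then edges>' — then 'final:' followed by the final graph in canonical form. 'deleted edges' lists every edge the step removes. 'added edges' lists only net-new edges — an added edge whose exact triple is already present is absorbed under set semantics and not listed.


step 1: rule r2; match: 0->8, 1->5, 2->0, 3->2, 4->6; deleted nodes 0, 5; deleted edges (5,0,fn); (5,2,arg); (8,5,fn); (8,6,arg); added nodes 16; added edges (8,2,fn); (8,16,arg); (16,6,arg); (16,6,fn); result: nodes: 2:c2, 6:c4, 8:app, 9:c1, 11:app, 13:c1, 15:app, 16:app edges: (8,2,fn); (8,16,arg); (11,8,fn); (11,9,arg); (15,11,arg); (15,13,fn); (16,6,arg); (16,6,fn)
step 2: rule r1; match: 0->11, 1->8, 2->2, 3->16, 4->9; deleted nodes 2, 8; deleted edges (8,2,fn); (8,16,arg); (11,8,fn); added nodes 17; added edges (11,17,fn); (17,9,arg); (17,16,fn); result: nodes: 6:c4, 9:c1, 11:app, 13:c1, 15:app, 16:app, 17:app edges: (11,9,arg); (11,17,fn); (15,11,arg); (15,13,fn); (16,6,arg); (16,6,fn); (17,9,arg); (17,16,fn)
final:
nodes: 6:c4, 9:c1, 11:app, 13:c1, 15:app, 16:app, 17:app
edges: (11,9,arg); (11,17,fn); (15,11,arg); (15,13,fn); (16,6,arg); (16,6,fn); (17,9,arg); (17,16,fn)


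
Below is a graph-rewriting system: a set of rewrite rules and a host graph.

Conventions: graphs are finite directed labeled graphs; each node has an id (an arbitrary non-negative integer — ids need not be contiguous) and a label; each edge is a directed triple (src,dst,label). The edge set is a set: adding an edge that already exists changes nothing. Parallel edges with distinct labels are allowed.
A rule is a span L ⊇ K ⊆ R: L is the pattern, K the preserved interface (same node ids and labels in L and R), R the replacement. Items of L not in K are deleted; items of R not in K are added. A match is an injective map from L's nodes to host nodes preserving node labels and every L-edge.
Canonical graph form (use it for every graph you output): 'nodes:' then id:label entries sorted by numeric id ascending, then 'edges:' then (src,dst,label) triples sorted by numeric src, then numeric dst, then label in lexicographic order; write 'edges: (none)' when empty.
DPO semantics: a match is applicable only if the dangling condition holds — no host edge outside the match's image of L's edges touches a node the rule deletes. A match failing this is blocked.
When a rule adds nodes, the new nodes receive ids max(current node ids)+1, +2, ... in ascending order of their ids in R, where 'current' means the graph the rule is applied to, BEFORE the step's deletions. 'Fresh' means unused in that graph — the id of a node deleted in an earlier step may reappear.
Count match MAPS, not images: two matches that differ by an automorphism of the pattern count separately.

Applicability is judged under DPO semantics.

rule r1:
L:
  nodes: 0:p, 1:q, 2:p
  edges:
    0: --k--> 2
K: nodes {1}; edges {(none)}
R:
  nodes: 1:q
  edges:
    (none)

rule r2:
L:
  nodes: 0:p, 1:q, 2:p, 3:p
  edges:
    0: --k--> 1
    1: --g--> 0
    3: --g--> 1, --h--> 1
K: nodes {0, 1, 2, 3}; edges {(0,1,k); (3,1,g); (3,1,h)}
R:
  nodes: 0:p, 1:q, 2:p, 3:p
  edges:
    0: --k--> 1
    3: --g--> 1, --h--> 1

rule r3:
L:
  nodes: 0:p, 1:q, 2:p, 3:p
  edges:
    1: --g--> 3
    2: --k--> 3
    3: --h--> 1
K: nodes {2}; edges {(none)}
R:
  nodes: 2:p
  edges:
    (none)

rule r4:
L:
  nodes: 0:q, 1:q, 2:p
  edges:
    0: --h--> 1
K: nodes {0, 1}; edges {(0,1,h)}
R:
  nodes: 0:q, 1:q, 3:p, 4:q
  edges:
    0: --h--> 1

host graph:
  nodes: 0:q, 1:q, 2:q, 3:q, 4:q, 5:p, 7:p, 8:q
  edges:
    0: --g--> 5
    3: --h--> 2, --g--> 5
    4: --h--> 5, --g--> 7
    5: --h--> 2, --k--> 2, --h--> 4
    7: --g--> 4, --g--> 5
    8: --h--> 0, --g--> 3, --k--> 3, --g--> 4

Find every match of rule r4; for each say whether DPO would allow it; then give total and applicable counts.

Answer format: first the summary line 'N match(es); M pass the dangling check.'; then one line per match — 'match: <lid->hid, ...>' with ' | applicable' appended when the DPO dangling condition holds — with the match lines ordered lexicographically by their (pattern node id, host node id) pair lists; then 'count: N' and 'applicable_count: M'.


4 match(es); 0 pass the dangling check.
match: 0->3, 1->2, 2->5
match: 0->3, 1->2, 2->7
match: 0->8, 1->0, 2->5
match: 0->8, 1->0, 2->7
count: 4
applicable_count: 0


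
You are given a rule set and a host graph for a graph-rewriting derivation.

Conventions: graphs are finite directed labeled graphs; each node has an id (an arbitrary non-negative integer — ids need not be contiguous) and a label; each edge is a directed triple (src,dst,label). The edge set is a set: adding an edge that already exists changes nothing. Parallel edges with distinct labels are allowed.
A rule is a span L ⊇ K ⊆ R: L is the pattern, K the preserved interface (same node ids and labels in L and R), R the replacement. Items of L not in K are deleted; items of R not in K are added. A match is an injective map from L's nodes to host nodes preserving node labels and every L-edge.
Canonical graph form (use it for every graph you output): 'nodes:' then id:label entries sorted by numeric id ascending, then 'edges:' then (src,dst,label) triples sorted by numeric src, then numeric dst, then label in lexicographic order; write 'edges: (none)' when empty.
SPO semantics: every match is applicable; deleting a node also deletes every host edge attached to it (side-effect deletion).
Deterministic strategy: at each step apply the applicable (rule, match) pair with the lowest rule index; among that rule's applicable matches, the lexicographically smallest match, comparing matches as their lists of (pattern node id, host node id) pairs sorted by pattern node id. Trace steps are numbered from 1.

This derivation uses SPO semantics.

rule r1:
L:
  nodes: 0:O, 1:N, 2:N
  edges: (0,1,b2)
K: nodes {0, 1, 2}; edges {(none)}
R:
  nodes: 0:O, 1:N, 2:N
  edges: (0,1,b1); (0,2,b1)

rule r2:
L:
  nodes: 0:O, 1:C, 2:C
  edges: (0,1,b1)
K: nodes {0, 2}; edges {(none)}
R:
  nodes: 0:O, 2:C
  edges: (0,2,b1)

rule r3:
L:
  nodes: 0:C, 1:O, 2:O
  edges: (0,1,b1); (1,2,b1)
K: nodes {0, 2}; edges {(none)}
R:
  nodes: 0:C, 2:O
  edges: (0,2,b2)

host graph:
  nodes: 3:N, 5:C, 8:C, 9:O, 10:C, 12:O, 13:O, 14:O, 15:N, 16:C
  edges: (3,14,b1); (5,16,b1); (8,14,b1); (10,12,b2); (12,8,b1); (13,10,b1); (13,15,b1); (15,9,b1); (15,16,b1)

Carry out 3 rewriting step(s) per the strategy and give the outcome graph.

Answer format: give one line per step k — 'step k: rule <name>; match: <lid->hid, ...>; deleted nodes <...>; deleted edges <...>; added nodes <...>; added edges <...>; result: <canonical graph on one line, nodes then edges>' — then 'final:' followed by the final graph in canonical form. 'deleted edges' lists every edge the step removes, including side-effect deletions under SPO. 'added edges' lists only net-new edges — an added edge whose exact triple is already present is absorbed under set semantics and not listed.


step 1: rule r2; match: 0->12, 1->8, 2->5; deleted nodes 8; deleted edges (8,14,b1); (12,8,b1); added nodes (none); added edges (12,5,b1); result: nodes: 3:N, 5:C, 9:O, 10:C, 12:O, 13:O, 14:O, 15:N, 16:C edges: (3,14,b1); (5,16,b1); (10,12,b2); (12,5,b1); (13,10,b1); (13,15,b1); (15,9,b1); (15,16,b1)
step 2: rule r2; match: 0->12, 1->5, 2->10; deleted nodes 5; deleted edges (5,16,b1); (12,5,b1); added nodes (none); added edges (12,10,b1); result: nodes: 3:N, 9:O, 10:C, 12:O, 13:O, 14:O, 15:N, 16:C edges: (3,14,b1); (10,12,b2); (12,10,b1); (13,10,b1); (13,15,b1); (15,9,b1); (15,16,b1)
step 3: rule r2; match: 0->12, 1->10, 2->16; deleted nodes 10; deleted edges (10,12,b2); (12,10,b1); (13,10,b1); added nodes (none); added edges (12,16,b1); result: nodes: 3:N, 9:O, 12:O, 13:O, 14:O, 15:N, 16:C edges: (3,14,b1); (12,16,b1); (13,15,b1); (15,9,b1); (15,16,b1)
final:
nodes: 3:N, 9:O, 12:O, 13:O, 14:O, 15:N, 16:C
edges: (3,14,b1); (12,16,b1); (13,15,b1); (15,9,b1); (15,16,b1)


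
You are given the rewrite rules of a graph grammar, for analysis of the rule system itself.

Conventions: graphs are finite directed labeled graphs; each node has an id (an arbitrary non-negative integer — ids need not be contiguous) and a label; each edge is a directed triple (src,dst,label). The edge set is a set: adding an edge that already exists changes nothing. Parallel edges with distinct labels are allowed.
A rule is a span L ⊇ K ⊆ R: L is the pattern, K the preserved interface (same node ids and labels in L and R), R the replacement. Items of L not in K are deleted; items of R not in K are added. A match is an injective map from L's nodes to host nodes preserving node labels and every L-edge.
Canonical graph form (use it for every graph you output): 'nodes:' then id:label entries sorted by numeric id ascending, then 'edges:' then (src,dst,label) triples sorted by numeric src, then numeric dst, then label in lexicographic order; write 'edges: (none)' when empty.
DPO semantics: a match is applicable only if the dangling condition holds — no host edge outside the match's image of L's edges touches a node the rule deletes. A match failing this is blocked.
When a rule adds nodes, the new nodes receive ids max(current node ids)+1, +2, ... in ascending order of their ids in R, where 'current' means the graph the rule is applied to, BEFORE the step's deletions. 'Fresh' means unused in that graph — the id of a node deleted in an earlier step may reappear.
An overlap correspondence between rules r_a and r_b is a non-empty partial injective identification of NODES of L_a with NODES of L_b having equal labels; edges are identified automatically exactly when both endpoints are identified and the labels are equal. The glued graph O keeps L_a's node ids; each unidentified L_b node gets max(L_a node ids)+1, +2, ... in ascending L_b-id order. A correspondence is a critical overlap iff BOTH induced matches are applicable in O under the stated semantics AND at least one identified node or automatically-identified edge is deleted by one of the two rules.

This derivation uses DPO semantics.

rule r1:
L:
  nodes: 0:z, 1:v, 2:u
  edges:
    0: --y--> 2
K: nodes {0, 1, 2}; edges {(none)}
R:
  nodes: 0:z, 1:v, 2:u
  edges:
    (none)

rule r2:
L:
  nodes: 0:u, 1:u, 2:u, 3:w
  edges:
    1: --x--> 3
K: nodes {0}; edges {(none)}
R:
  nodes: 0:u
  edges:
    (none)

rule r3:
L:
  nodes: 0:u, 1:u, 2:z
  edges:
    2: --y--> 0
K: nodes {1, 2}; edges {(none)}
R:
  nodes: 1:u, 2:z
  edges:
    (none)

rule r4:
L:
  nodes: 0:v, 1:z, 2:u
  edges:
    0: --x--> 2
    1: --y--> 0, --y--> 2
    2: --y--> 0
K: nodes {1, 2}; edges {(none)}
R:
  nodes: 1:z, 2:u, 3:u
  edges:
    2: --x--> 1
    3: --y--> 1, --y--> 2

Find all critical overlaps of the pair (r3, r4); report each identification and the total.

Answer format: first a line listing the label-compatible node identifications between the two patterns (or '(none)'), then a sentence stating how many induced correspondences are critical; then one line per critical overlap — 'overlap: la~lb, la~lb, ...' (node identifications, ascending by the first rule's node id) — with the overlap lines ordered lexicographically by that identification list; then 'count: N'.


label-compatible node identifications between L(r3) and L(r4): 0~2, 1~2, 2~1
0 of the induced correspondences are critical overlaps of r3 and r4.
count: 0


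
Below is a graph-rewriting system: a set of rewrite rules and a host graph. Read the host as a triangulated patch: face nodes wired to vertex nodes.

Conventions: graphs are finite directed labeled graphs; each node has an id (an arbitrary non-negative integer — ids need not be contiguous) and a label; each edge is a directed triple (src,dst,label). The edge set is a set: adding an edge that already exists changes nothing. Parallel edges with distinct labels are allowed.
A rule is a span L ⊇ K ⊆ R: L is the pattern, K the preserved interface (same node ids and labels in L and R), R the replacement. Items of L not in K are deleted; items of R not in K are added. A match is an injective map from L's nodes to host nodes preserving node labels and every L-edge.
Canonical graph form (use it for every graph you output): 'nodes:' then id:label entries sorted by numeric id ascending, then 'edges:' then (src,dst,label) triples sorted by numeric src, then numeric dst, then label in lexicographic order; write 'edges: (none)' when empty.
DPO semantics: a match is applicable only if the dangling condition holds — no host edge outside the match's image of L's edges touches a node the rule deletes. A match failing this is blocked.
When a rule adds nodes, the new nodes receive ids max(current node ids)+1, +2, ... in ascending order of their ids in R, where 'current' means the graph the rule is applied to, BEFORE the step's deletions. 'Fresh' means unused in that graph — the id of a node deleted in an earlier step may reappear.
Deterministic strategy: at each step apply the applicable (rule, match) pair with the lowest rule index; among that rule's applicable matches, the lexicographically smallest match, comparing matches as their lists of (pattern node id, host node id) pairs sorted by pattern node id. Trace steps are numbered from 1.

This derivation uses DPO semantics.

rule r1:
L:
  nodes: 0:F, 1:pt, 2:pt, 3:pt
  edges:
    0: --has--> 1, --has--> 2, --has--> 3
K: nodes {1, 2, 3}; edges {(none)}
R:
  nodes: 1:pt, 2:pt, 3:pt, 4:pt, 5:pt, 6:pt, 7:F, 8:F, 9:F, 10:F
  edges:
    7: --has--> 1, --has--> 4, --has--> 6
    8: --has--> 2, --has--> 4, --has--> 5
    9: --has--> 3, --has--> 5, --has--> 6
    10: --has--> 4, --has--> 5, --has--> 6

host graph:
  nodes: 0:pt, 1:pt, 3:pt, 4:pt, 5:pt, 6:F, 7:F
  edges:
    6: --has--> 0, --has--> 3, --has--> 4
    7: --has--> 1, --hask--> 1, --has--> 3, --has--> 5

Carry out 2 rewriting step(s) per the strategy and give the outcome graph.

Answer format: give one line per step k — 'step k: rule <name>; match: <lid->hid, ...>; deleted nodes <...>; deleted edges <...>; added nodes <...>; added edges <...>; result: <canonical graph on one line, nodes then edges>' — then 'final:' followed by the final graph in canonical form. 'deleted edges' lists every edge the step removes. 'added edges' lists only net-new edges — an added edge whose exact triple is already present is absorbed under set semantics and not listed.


step 1: rule r1; match: 0->6, 1->0, 2->3, 3->4; deleted nodes 6; deleted edges (6,0,has); (6,3,has); (6,4,has); added nodes 8, 9, 10, 11, 12, 13, 14; added edges (11,0,has); (11,8,has); (11,10,has); (12,3,has); (12,8,has); (12,9,has); (13,4,has); (13,9,has); (13,10,has); (14,8,has); (14,9,has); (14,10,has); result: nodes: 0:pt, 1:pt, 3:pt, 4:pt, 5:pt, 7:F, 8:pt, 9:pt, 10:pt, 11:F, 12:F, 13:F, 14:F edges: (7,1,has); (7,1,hask); (7,3,has); (7,5,has); (11,0,has); (11,8,has); (11,10,has); (12,3,has); (12,8,has); (12,9,has); (13,4,has); (13,9,has); (13,10,has); (14,8,has); (14,9,has); (14,10,has)
step 2: rule r1; match: 0->11, 1->0, 2->8, 3->10; deleted nodes 11; deleted edges (11,0,has); (11,8,has); (11,10,has); added nodes 15, 16, 17, 18, 19, 20, 21; added edges (18,0,has); (18,15,has); (18,17,has); (19,8,has); (19,15,has); (19,16,has); (20,10,has); (20,16,has); (20,17,has); (21,15,has); (21,16,has); (21,17,has); result: nodes: 0:pt, 1:pt, 3:pt, 4:pt, 5:pt, 7:F, 8:pt, 9:pt, 10:pt, 12:F, 13:F, 14:F, 15:pt, 16:pt, 17:pt, 18:F, 19:F, 20:F, 21:F edges: (7,1,has); (7,1,hask); (7,3,has); (7,5,has); (12,3,has); (12,8,has); (12,9,has); (13,4,has); (13,9,has); (13,10,has); (14,8,has); (14,9,has); (14,10,has); (18,0,has); (18,15,has); (18,17,has); (19,8,has); (19,15,has); (19,16,has); (20,10,has); (20,16,has); (20,17,has); (21,15,has); (21,16,has); (21,17,has)
final:
nodes: 0:pt, 1:pt, 3:pt, 4:pt, 5:pt, 7:F, 8:pt, 9:pt, 10:pt, 12:F, 13:F, 14:F, 15:pt, 16:pt, 17:pt, 18:F, 19:F, 20:F, 21:F
edges: (7,1,has); (7,1,hask); (7,3,has); (7,5,has); (12,3,has); (12,8,has); (12,9,has); (13,4,has); (13,9,has); (13,10,has); (14,8,has); (14,9,has); (14,10,has); (18,0,has); (18,15,has); (18,17,has); (19,8,has); (19,15,has); (19,16,has); (20,10,has); (20,16,has); (20,17,has); (21,15,has); (21,16,has); (21,17,has)


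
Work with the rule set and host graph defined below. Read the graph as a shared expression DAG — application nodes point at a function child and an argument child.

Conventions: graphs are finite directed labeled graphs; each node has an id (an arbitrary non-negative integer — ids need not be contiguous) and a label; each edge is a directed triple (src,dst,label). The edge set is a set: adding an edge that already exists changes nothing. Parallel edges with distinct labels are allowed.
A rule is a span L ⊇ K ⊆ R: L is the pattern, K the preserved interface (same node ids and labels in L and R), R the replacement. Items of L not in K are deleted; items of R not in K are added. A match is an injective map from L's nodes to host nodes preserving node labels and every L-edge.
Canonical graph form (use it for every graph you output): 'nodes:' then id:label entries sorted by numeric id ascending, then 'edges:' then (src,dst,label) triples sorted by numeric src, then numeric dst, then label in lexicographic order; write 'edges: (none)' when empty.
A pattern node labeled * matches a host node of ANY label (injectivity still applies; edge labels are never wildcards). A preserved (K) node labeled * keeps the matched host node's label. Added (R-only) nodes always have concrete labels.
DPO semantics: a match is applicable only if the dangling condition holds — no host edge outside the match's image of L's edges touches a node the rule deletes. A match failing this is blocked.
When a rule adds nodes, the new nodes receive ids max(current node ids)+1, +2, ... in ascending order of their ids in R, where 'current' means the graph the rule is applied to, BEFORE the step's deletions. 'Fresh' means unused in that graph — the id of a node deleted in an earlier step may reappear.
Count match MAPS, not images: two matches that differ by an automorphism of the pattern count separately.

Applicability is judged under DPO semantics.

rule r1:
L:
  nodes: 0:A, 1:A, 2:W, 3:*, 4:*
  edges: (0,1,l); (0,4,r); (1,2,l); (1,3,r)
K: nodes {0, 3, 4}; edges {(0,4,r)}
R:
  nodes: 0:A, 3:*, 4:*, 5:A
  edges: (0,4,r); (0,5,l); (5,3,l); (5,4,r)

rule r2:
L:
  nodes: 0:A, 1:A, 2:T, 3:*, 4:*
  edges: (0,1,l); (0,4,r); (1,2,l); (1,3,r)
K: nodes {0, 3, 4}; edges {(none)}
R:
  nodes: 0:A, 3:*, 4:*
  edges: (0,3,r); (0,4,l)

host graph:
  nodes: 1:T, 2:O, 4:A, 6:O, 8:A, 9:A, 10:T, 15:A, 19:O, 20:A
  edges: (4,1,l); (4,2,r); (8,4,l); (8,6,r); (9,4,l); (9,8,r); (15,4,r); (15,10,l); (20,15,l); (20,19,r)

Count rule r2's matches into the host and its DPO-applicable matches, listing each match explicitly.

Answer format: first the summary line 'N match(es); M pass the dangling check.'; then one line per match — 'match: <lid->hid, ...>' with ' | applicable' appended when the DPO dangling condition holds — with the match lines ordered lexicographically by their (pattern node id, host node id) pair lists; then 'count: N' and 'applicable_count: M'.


3 match(es); 1 pass the dangling check.
match: 0->8, 1->4, 2->1, 3->2, 4->6
match: 0->9, 1->4, 2->1, 3->2, 4->8
match: 0->20, 1->15, 2->10, 3->4, 4->19 | applicable
count: 3
applicable_count: 1


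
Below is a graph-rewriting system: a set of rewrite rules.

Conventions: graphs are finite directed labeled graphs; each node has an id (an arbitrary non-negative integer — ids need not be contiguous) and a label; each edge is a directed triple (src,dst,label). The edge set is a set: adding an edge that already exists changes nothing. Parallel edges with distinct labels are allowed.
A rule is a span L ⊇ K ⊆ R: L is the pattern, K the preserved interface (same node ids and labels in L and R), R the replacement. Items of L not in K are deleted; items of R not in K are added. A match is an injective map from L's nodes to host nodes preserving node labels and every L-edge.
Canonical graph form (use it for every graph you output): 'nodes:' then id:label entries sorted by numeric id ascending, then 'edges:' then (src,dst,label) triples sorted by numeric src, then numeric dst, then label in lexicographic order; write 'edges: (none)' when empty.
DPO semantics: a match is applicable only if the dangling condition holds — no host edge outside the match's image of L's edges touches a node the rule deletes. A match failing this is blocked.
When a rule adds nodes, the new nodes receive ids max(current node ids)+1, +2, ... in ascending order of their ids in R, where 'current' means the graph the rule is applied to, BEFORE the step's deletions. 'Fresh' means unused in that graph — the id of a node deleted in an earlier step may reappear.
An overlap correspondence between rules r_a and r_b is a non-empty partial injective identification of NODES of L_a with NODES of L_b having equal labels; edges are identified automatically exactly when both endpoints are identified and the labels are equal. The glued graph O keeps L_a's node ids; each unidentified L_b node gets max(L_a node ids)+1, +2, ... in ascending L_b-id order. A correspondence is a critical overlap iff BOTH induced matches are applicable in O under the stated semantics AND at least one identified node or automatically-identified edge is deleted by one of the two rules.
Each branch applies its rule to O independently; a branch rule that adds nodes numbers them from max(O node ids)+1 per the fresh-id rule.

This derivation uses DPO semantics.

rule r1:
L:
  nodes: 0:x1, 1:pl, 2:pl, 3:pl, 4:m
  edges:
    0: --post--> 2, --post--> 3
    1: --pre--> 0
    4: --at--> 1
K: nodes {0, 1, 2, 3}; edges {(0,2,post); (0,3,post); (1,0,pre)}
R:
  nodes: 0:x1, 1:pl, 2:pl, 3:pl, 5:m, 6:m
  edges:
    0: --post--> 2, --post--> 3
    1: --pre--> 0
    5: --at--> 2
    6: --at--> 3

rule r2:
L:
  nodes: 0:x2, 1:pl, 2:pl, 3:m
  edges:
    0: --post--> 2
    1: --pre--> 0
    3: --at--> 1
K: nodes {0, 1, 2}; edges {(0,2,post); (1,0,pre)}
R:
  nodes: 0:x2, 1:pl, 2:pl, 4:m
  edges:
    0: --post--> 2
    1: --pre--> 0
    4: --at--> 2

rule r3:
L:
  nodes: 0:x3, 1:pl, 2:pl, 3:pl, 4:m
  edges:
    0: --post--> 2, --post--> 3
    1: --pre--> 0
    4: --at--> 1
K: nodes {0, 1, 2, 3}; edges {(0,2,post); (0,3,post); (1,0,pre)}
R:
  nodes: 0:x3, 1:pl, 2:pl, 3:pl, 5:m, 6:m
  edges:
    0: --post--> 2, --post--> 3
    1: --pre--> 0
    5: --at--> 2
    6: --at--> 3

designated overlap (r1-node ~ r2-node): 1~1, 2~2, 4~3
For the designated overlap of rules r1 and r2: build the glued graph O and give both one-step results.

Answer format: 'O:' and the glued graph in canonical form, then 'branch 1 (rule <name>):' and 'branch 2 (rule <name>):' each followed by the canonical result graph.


O:
nodes: 0:x1, 1:pl, 2:pl, 3:pl, 4:m, 5:x2
edges: (0,2,post); (0,3,post); (1,0,pre); (1,5,pre); (4,1,at); (5,2,post)
branch 1 (rule r1):
nodes: 0:x1, 1:pl, 2:pl, 3:pl, 5:x2, 6:m, 7:m
edges: (0,2,post); (0,3,post); (1,0,pre); (1,5,pre); (5,2,post); (6,2,at); (7,3,at)
branch 2 (rule r2):
nodes: 0:x1, 1:pl, 2:pl, 3:pl, 5:x2, 6:m
edges: (0,2,post); (0,3,post); (1,0,pre); (1,5,pre); (5,2,post); (6,2,at)


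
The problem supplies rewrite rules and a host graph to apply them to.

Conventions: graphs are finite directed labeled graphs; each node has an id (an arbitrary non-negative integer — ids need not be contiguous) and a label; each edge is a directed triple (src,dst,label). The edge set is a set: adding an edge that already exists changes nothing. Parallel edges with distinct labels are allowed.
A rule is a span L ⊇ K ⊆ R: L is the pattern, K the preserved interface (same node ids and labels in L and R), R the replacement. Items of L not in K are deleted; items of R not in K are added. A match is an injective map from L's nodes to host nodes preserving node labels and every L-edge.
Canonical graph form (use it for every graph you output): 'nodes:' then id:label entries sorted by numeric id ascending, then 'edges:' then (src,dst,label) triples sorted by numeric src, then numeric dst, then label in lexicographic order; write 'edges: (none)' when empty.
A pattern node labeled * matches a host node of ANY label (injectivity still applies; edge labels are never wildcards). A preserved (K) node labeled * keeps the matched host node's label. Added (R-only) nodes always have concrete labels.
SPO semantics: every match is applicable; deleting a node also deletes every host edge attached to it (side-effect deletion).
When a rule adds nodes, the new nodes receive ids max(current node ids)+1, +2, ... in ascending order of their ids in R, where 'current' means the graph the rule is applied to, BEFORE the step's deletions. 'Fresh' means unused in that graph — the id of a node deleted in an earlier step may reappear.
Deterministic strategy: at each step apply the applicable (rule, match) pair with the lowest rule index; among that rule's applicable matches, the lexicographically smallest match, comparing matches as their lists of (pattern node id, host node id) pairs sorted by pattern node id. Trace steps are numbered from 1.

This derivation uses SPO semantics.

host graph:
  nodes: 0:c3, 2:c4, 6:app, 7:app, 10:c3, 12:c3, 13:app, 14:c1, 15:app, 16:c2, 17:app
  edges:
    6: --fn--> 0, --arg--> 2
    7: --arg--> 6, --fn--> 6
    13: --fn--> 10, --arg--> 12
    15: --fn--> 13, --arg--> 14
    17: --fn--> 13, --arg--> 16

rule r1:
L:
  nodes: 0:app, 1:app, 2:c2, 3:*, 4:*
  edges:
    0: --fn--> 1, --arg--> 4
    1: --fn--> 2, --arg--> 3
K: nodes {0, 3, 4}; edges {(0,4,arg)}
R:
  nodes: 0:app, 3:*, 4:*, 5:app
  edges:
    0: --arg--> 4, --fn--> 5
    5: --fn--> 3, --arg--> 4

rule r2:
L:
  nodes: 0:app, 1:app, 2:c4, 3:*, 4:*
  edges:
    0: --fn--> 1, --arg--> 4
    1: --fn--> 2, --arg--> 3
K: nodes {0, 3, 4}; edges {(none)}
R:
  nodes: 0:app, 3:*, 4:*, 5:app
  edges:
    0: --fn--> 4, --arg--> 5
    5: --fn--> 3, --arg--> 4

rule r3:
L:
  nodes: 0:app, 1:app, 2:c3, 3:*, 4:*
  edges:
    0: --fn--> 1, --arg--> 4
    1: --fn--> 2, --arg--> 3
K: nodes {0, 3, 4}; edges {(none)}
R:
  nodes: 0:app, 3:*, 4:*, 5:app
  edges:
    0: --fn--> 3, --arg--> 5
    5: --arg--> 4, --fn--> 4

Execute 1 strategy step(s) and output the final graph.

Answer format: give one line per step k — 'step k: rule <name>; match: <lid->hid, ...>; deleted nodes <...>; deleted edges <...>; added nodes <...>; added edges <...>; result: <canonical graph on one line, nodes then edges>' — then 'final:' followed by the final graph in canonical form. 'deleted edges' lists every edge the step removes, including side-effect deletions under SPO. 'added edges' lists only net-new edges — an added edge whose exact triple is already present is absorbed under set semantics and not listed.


step 1: rule r3; match: 0->15, 1->13, 2->10, 3->12, 4->14; deleted nodes 10, 13; deleted edges (13,10,fn); (13,12,arg); (15,13,fn); (15,14,arg); (17,13,fn); added nodes 18; added edges (15,12,fn); (15,18,arg); (18,14,arg); (18,14,fn); result: nodes: 0:c3, 2:c4, 6:app, 7:app, 12:c3, 14:c1, 15:app, 16:c2, 17:app, 18:app edges: (6,0,fn); (6,2,arg); (7,6,arg); (7,6,fn); (15,12,fn); (15,18,arg); (17,16,arg); (18,14,arg); (18,14,fn)
final:
nodes: 0:c3, 2:c4, 6:app, 7:app, 12:c3, 14:c1, 15:app, 16:c2, 17:app, 18:app
edges: (6,0,fn); (6,2,arg); (7,6,arg); (7,6,fn); (15,12,fn); (15,18,arg); (17,16,arg); (18,14,arg); (18,14,fn)


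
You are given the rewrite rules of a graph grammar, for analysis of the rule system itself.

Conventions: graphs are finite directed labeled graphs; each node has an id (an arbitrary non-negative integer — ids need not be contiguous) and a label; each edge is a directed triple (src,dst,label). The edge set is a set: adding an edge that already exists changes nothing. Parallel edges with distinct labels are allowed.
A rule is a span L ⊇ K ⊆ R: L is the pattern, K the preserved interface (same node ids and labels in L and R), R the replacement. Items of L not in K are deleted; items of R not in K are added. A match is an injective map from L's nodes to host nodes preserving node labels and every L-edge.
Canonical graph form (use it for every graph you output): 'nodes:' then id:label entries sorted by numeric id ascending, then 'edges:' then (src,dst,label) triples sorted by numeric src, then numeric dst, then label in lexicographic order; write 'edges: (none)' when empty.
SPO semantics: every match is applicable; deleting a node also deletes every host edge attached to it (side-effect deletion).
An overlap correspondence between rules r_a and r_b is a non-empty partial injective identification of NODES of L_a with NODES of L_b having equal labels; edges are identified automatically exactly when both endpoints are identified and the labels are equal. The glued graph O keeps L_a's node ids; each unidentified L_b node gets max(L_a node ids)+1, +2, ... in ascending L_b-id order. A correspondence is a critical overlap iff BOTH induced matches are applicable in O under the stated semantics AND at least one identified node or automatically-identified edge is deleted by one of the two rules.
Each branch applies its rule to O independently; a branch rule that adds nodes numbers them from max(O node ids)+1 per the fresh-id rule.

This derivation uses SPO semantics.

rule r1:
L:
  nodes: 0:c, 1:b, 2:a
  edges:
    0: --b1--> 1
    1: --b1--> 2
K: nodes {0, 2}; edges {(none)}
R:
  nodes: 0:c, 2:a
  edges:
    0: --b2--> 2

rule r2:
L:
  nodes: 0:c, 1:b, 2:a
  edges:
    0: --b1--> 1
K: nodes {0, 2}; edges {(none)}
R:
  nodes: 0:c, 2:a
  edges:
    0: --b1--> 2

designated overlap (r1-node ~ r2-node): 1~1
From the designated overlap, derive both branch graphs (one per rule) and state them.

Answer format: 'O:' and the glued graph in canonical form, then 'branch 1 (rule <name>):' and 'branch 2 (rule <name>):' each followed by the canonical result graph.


O:
nodes: 0:c, 1:b, 2:a, 3:c, 4:a
edges: (0,1,b1); (1,2,b1); (3,1,b1)
branch 1 (rule r1):
nodes: 0:c, 2:a, 3:c, 4:a
edges: (0,2,b2)
branch 2 (rule r2):
nodes: 0:c, 2:a, 3:c, 4:a
edges: (3,4,b1)


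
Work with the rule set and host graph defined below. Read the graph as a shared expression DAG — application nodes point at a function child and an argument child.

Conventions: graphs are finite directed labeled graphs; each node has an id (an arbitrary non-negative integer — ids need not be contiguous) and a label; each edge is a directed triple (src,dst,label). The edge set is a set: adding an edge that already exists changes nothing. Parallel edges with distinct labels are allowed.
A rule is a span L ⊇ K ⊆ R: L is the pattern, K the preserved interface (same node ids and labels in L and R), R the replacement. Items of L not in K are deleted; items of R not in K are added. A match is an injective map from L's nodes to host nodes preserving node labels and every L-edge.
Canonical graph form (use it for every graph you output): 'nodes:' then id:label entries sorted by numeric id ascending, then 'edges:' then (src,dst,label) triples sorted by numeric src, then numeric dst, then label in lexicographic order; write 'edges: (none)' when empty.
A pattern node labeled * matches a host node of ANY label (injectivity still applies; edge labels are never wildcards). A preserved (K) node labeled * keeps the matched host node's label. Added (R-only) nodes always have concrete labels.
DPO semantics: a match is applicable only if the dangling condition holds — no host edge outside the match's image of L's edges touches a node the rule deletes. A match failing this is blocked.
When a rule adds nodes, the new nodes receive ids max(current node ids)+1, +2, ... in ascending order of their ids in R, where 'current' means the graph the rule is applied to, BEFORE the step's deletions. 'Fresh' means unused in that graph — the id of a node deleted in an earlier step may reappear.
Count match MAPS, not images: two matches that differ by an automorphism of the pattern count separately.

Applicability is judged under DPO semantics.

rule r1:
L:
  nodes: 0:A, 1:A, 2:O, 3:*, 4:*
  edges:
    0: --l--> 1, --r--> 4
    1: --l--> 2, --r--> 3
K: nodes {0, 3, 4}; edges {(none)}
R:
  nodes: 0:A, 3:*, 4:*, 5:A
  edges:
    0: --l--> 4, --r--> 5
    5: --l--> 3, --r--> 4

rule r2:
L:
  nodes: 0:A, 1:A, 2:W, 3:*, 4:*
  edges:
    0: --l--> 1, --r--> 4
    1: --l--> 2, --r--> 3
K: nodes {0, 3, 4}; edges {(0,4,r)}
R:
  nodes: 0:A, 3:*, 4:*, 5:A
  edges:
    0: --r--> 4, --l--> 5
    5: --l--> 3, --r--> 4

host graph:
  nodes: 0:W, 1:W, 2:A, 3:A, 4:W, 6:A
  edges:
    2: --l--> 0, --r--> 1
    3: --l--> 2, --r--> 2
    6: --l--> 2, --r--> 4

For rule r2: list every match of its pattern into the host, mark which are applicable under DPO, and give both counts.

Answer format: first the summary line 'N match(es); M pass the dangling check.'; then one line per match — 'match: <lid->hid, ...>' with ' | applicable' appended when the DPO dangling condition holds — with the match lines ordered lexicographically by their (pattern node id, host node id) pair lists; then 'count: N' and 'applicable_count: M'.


1 match(es); 0 pass the dangling check.
match: 0->6, 1->2, 2->0, 3->1, 4->4
count: 1
applicable_count: 0
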